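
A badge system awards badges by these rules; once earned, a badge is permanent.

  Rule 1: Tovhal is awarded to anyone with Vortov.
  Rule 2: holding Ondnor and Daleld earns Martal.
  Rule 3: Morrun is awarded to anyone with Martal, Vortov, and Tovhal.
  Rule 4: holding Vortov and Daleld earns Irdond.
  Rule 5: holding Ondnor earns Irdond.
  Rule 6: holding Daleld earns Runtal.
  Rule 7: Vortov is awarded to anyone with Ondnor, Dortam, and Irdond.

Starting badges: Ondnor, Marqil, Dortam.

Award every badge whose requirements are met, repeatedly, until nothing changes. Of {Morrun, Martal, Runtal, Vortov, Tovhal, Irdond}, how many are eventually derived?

With Ondnor, Irdond is earned (Rule 5).
With Ondnor, Dortam, and Irdond, Vortov is earned (Rule 7).
With Vortov, Tovhal is earned (Rule 1).
Morrun would need Martal, Vortov, and Tovhal (Rule 3), but Martal is never earned.
Martal would need Ondnor and Daleld (Rule 2), but Daleld is never earned.
Runtal would need Daleld (Rule 6), but Daleld is never earned.
Vortov: reached.
Tovhal: reached.
Irdond: reached.
Reached: Vortov, Tovhal, and Irdond — 3 of the 6.

3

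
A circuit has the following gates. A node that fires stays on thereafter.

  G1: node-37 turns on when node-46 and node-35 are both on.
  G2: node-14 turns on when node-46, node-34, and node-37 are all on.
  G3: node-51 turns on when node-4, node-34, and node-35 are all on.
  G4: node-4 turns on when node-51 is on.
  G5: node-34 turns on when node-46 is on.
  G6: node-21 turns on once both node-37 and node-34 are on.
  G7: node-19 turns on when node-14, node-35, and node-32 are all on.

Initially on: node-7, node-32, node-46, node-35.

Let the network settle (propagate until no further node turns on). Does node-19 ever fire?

Yes

node-46 and node-35 are on, so node-37 turns on (G1).
G5: node-46 on → node-34 on.
node-46, node-34, and node-37 are on, so node-14 turns on (G2).
node-14, node-35, and node-32 are on, so node-19 turns on (G7).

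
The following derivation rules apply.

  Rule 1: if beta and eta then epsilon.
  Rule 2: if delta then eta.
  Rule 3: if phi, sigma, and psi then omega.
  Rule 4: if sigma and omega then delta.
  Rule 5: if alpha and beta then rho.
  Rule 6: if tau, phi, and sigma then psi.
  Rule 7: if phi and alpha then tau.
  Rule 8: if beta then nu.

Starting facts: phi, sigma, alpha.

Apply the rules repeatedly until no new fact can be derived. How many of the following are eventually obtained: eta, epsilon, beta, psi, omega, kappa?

From phi and alpha, Rule 7 gives tau.
From tau, phi, and sigma, Rule 6 gives psi.
From phi, sigma, and psi, Rule 3 gives omega.
From sigma and omega, Rule 4 gives delta.
delta holds, so eta follows (Rule 2).
eta: reached.
epsilon would need beta and eta (Rule 1), but beta is never established.
No rule produces beta, and it is not given.
psi: reached.
omega: reached.
No rule produces kappa, and it is not given.
Reached: eta, psi, and omega — 3 of the 6.

3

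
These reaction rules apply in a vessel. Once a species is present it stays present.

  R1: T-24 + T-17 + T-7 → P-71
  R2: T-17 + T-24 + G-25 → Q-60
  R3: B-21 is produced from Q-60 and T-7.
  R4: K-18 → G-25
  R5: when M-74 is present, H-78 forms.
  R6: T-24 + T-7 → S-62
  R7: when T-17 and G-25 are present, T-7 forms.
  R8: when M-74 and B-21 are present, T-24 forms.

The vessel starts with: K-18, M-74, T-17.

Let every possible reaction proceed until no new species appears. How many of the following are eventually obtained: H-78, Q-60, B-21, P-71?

M-74 present → H-78 forms (R5).
H-78: reached.
Q-60 would need T-17, T-24, and G-25 (R2), but T-24 never forms.
B-21 would need Q-60 and T-7 (R3), but Q-60 never forms.
P-71 would need T-24, T-17, and T-7 (R1), but T-24 never forms.
Reached: H-78 — 1 of the 4.

1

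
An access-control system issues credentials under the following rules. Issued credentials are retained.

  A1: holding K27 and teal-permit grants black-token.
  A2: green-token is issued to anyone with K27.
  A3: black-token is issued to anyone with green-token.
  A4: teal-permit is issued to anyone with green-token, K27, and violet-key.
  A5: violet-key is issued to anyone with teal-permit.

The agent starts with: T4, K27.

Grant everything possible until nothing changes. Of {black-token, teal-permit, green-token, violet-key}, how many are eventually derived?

2

Holding K27 grants green-token (A2).
Holding green-token grants black-token (A3).
black-token: reached.
teal-permit would need green-token, K27, and violet-key (A4), but violet-key is never granted.
green-token: reached.
violet-key would need teal-permit (A5), but teal-permit is never granted.
Reached: black-token and green-token — 2 of the 4.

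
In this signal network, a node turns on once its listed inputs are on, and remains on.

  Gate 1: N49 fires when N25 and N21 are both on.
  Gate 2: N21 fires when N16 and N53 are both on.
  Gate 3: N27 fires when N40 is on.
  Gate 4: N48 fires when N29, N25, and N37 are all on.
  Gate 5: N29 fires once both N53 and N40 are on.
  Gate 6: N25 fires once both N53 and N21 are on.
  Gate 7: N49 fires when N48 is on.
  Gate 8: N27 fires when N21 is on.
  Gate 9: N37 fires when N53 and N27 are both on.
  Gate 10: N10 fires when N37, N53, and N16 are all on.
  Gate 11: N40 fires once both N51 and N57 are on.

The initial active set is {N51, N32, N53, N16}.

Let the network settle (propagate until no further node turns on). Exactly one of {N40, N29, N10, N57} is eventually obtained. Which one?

N10

Gate 2: N16 and N53 on → N21 on.
N21 is on, so N27 fires (Gate 8).
N53 and N27 are on, so N37 fires (Gate 9).
N37, N53, and N16 are on, so N10 fires (Gate 10).
N29 would need N53 and N40 (Gate 5), but N40 never turns on. No rule produces N57, and it is not given. N40 would need N51 and N57 (Gate 11), but N57 never turns on.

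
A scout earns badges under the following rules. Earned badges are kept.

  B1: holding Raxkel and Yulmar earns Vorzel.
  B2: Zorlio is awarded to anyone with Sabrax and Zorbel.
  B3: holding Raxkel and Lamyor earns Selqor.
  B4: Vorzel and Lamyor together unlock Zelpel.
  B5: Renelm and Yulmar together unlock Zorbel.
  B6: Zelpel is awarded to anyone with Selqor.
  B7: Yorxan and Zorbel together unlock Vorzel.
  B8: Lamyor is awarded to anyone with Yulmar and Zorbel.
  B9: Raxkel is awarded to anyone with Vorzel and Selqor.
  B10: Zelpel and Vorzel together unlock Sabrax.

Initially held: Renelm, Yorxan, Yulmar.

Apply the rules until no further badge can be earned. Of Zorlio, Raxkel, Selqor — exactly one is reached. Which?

Zorlio

With Renelm and Yulmar, Zorbel is earned (B5).
With Yulmar and Zorbel, Lamyor is earned (B8).
With Yorxan and Zorbel, Vorzel is earned (B7).
With Vorzel and Lamyor, Zelpel is earned (B4).
With Zelpel and Vorzel, Sabrax is earned (B10).
With Sabrax and Zorbel, Zorlio is earned (B2).
Raxkel would need Vorzel and Selqor (B9), but Selqor is never earned. Selqor would need Raxkel and Lamyor (B3), but Raxkel is never earned.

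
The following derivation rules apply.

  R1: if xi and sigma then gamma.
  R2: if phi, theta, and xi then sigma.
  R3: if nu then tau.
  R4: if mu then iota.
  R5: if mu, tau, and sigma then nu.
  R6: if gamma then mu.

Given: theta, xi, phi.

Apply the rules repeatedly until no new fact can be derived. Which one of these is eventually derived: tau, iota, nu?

iota

From phi, theta, and xi, R2 gives sigma.
From xi and sigma, R1 gives gamma.
From gamma, R6 gives mu.
From mu, R4 gives iota.
nu would need mu, tau, and sigma (R5), but tau is never established. tau would need nu (R3), but nu is never established.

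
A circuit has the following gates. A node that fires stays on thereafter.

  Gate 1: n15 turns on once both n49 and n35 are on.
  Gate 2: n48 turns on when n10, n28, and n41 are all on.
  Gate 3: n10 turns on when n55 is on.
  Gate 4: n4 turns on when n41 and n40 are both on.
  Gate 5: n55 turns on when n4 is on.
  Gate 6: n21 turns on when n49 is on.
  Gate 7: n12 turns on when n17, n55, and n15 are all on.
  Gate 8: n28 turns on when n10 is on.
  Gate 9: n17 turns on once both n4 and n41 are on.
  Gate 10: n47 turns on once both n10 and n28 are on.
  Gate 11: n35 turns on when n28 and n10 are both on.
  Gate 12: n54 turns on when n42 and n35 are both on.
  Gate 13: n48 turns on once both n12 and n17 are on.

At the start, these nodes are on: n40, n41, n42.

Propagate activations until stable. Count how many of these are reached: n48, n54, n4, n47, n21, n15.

4

Gate 4: n41 and n40 on → n4 on.
n4 is on, so n55 turns on (Gate 5).
Gate 3: n55 on → n10 on.
n10 is on, so n28 turns on (Gate 8).
n10, n28, and n41 are on, so n48 turns on (Gate 2).
Gate 11: n28 and n10 on → n35 on.
n10 and n28 are on, so n47 turns on (Gate 10).
n42 and n35 are on, so n54 turns on (Gate 12).
n48: reached.
n54: reached.
n4: reached.
n47: reached.
n21 would need n49 (Gate 6), but n49 never turns on.
n15 would need n49 and n35 (Gate 1), but n49 never turns on.
Reached: n48, n54, n4, and n47 — 4 of the 6.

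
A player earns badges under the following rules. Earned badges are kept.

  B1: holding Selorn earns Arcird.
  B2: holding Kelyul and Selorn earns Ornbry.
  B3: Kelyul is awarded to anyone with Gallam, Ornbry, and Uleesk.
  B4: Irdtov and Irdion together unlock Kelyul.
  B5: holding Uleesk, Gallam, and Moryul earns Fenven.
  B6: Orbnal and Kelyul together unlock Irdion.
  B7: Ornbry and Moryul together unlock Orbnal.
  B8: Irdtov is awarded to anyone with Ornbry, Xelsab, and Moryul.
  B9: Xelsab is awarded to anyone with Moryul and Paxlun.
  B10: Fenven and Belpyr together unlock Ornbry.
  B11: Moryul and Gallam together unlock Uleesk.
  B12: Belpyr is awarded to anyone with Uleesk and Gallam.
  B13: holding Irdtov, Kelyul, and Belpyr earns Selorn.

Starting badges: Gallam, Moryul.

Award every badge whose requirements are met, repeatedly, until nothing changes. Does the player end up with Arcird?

No

Arcird would need Selorn (B1), but Selorn is never earned.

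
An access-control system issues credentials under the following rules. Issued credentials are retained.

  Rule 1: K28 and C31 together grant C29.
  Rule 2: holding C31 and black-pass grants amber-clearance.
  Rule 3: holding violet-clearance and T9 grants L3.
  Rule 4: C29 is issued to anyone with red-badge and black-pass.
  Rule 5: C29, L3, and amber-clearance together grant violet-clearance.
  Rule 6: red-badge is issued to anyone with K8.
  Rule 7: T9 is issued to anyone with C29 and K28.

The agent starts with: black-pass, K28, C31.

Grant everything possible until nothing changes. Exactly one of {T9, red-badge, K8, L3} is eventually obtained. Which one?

T9

Holding K28 and C31 grants C29 (Rule 1).
Holding C29 and K28 grants T9 (Rule 7).
No rule produces K8, and it is not given. L3 would need violet-clearance and T9 (Rule 3), but violet-clearance is never granted. red-badge would need K8 (Rule 6), but K8 is never granted.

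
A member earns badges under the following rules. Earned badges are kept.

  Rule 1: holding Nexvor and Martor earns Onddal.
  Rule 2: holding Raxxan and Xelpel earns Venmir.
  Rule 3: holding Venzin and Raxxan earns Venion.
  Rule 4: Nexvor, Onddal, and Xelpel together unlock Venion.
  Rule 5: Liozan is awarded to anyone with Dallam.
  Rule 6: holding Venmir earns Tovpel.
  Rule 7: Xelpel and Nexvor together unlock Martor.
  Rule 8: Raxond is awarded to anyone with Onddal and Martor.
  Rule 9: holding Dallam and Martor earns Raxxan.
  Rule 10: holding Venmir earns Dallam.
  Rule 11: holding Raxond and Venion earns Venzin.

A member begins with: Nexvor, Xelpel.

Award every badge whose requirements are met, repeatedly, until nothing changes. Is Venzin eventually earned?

Yes

With Xelpel and Nexvor, Martor is earned (Rule 7).
With Nexvor and Martor, Onddal is earned (Rule 1).
With Nexvor, Onddal, and Xelpel, Venion is earned (Rule 4).
With Onddal and Martor, Raxond is earned (Rule 8).
With Raxond and Venion, Venzin is earned (Rule 11).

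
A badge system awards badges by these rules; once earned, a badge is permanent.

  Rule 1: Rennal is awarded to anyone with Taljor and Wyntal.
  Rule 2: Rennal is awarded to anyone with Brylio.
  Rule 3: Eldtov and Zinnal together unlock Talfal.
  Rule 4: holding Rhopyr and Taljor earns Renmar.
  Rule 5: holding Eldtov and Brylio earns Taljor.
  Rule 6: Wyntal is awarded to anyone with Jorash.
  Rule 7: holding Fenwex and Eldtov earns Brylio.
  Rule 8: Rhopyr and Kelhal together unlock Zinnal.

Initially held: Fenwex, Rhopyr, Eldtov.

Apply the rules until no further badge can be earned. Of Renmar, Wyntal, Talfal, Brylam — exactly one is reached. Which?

Renmar

With Fenwex and Eldtov, Brylio is earned (Rule 7).
With Eldtov and Brylio, Taljor is earned (Rule 5).
With Rhopyr and Taljor, Renmar is earned (Rule 4).
Wyntal would need Jorash (Rule 6), but Jorash is never earned. Talfal would need Eldtov and Zinnal (Rule 3), but Zinnal is never earned. No rule produces Brylam, and it is not given.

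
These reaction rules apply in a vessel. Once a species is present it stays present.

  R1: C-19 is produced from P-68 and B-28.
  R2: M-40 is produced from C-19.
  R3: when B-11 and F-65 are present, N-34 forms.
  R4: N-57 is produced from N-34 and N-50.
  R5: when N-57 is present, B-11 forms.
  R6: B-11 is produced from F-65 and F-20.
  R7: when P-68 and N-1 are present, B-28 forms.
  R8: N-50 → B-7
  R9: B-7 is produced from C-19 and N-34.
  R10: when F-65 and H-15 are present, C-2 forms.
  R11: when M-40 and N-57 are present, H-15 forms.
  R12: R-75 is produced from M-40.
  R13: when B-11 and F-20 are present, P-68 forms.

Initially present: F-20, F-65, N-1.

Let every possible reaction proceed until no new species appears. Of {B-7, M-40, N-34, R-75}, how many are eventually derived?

4

F-65 and F-20 present → B-11 forms (R6).
B-11 and F-65 present → N-34 forms (R3).
B-11 and F-20 present → P-68 forms (R13).
P-68 and N-1 present → B-28 forms (R7).
P-68 and B-28 present → C-19 forms (R1).
C-19 and N-34 present → B-7 forms (R9).
C-19 present → M-40 forms (R2).
M-40 present → R-75 forms (R12).
B-7: reached.
M-40: reached.
N-34: reached.
R-75: reached.
All 4 are reached.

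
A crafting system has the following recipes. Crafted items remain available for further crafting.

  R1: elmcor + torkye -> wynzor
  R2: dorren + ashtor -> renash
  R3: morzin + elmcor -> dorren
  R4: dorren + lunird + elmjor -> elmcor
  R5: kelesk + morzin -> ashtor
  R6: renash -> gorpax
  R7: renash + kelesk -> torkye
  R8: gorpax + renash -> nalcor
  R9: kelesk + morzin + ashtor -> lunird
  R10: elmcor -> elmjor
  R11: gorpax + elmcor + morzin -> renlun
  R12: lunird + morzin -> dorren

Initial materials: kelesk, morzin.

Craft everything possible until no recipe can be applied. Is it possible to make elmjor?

elmjor would need elmcor (R10), but elmcor is never obtained.

No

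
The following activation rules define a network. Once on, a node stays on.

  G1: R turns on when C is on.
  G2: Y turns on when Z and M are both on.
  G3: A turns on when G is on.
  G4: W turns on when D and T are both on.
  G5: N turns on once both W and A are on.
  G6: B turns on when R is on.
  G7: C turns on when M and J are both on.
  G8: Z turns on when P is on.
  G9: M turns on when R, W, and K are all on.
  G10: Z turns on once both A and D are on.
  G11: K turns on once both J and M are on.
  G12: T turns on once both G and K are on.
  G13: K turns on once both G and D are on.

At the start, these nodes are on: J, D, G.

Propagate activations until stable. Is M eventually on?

No

M would need R, W, and K (G9), but R never turns on.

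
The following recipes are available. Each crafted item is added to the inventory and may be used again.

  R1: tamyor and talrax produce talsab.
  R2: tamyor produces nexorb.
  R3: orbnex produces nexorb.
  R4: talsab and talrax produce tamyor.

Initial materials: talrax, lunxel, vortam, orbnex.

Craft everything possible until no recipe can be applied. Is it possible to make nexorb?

Using R3, orbnex makes nexorb.

Yes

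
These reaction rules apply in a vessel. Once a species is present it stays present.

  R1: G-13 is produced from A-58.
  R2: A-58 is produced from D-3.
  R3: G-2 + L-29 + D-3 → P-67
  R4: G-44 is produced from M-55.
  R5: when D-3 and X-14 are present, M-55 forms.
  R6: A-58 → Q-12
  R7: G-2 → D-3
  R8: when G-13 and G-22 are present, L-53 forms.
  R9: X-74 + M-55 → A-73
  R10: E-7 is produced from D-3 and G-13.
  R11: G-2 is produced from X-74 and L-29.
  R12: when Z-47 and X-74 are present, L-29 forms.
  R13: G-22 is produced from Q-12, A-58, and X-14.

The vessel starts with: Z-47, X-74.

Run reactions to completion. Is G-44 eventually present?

No

G-44 would need M-55 (R4), but M-55 never forms.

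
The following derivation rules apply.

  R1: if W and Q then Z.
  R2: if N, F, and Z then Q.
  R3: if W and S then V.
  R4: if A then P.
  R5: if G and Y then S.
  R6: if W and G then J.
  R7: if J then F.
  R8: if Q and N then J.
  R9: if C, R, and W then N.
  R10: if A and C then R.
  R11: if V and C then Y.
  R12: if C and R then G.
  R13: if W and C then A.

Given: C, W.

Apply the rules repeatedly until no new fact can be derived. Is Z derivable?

Z would need W and Q (R1), but Q is never established.

No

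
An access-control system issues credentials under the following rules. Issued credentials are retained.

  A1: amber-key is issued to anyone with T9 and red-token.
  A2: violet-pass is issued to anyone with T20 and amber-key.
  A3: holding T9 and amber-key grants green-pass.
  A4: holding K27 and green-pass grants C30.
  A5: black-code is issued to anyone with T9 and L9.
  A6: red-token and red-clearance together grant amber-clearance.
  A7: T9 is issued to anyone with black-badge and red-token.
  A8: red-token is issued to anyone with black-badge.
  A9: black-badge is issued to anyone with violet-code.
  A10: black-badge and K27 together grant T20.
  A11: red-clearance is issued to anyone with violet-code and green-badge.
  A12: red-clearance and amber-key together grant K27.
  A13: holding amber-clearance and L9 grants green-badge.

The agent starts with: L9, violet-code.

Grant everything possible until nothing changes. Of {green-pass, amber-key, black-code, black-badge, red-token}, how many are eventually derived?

5

Holding violet-code grants black-badge (A9).
Holding black-badge grants red-token (A8).
Holding black-badge and red-token grants T9 (A7).
Holding T9 and red-token grants amber-key (A1).
Holding T9 and L9 grants black-code (A5).
Holding T9 and amber-key grants green-pass (A3).
green-pass: reached.
amber-key: reached.
black-code: reached.
black-badge: reached.
red-token: reached.
All 5 are reached.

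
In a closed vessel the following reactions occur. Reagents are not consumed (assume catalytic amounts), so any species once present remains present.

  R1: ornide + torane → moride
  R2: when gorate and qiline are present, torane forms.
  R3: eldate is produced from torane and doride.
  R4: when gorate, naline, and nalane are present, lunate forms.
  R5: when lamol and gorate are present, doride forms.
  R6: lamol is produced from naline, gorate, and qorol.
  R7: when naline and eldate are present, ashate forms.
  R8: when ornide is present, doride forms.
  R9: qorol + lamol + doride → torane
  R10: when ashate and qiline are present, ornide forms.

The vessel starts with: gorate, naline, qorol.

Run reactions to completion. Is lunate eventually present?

lunate would need gorate, naline, and nalane (R4), but nalane never forms.

No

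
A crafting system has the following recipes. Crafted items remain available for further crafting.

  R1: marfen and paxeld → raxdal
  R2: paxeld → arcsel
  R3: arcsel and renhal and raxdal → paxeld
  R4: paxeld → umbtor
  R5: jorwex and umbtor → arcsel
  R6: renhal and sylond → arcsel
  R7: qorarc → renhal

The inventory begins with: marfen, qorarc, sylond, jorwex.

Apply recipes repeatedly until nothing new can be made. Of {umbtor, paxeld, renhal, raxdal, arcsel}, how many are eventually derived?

2

qorarc → renhal (R7).
renhal and sylond → arcsel (R6).
umbtor would need paxeld (R4), but paxeld is never obtained.
paxeld would need arcsel, renhal, and raxdal (R3), but raxdal is never obtained.
renhal: reached.
raxdal would need marfen and paxeld (R1), but paxeld is never obtained.
arcsel: reached.
Reached: renhal and arcsel — 2 of the 5.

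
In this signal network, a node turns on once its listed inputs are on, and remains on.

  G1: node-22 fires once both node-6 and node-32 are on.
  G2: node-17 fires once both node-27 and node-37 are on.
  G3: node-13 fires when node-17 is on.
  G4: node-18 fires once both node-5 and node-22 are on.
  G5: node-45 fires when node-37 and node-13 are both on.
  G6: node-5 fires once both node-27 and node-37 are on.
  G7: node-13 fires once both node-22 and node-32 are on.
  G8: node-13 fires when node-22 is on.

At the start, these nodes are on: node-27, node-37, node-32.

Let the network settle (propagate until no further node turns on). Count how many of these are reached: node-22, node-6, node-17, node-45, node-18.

2

G2: node-27 and node-37 on → node-17 on.
node-17 is on, so node-13 fires (G3).
G5: node-37 and node-13 on → node-45 on.
node-22 would need node-6 and node-32 (G1), but node-6 never turns on.
No rule produces node-6, and it is not given.
node-17: reached.
node-45: reached.
node-18 would need node-5 and node-22 (G4), but node-22 never turns on.
Reached: node-17 and node-45 — 2 of the 5.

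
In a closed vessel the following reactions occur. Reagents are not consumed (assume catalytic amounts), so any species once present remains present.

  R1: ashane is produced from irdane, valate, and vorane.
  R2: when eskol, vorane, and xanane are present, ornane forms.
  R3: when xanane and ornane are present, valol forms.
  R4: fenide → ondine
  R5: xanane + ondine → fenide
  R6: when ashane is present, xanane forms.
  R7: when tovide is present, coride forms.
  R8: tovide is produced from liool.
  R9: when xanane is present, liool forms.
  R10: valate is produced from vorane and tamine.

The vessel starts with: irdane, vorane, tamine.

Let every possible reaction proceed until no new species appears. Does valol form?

No

valol would need xanane and ornane (R3), but ornane never forms.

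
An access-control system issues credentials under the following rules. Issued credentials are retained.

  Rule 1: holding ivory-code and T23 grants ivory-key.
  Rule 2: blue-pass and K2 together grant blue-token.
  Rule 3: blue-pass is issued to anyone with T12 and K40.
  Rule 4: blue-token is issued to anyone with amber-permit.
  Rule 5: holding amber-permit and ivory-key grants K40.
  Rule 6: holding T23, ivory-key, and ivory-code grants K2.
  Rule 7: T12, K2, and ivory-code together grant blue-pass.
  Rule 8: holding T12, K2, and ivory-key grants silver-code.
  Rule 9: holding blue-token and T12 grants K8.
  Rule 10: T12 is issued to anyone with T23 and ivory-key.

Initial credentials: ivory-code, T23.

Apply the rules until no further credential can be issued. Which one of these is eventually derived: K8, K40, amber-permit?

Holding ivory-code and T23 grants ivory-key (Rule 1).
Holding T23, ivory-key, and ivory-code grants K2 (Rule 6).
Holding T23 and ivory-key grants T12 (Rule 10).
Holding T12, K2, and ivory-code grants blue-pass (Rule 7).
Holding blue-pass and K2 grants blue-token (Rule 2).
Holding blue-token and T12 grants K8 (Rule 9).
K40 would need amber-permit and ivory-key (Rule 5), but amber-permit is never granted. No rule produces amber-permit, and it is not given.

K8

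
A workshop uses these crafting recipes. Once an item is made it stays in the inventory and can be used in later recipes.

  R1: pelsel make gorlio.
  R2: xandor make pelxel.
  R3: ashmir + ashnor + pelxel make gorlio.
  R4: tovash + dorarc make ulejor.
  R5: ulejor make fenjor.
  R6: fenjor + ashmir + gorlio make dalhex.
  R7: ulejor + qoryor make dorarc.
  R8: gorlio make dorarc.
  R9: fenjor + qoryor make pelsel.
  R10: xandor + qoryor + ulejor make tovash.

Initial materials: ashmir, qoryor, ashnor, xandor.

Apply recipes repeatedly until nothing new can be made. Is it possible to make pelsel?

No

pelsel would need fenjor and qoryor (R9), but fenjor is never obtained.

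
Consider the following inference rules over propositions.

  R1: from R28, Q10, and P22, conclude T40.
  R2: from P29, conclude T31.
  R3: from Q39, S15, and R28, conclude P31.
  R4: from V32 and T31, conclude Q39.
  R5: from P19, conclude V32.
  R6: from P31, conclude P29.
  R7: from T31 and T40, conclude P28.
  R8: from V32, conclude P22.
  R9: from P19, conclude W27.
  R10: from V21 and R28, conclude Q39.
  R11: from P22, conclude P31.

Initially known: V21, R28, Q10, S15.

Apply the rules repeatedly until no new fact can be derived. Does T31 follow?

V21 and R28 hold, so Q39 follows (R10).
Q39, S15, and R28 hold, so P31 follows (R3).
P31 holds, so P29 follows (R6).
P29 holds, so T31 follows (R2).

Yes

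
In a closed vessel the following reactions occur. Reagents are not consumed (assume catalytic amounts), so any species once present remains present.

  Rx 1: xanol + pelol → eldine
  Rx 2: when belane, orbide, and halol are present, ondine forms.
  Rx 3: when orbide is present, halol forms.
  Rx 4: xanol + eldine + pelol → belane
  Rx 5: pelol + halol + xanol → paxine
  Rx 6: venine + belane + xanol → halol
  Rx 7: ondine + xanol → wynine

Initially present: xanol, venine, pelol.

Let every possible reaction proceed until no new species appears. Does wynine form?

wynine would need ondine and xanol (Rx 7), but ondine never forms.

No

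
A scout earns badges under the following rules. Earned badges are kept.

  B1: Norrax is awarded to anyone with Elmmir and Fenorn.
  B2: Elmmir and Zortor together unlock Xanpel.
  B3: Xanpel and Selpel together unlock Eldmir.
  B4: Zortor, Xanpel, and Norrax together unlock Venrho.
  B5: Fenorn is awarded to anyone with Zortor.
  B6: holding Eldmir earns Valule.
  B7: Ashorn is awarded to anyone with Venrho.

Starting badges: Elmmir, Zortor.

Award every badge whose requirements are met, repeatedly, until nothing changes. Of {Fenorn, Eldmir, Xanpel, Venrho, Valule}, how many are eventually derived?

3

With Elmmir and Zortor, Xanpel is earned (B2).
With Zortor, Fenorn is earned (B5).
With Elmmir and Fenorn, Norrax is earned (B1).
With Zortor, Xanpel, and Norrax, Venrho is earned (B4).
Fenorn: reached.
Eldmir would need Xanpel and Selpel (B3), but Selpel is never earned.
Xanpel: reached.
Venrho: reached.
Valule would need Eldmir (B6), but Eldmir is never earned.
Reached: Fenorn, Xanpel, and Venrho — 3 of the 5.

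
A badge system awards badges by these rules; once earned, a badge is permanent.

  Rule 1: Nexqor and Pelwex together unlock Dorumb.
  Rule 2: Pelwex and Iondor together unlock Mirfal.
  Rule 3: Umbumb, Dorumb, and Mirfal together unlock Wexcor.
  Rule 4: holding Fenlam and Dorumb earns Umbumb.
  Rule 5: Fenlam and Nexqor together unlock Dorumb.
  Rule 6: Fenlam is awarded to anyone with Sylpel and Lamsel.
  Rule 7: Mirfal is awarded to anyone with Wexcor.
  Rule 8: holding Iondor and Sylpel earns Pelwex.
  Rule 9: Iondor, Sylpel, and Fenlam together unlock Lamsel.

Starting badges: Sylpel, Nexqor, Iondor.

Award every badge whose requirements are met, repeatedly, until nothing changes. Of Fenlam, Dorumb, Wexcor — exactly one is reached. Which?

Dorumb

With Iondor and Sylpel, Pelwex is earned (Rule 8).
With Nexqor and Pelwex, Dorumb is earned (Rule 1).
Fenlam would need Sylpel and Lamsel (Rule 6), but Lamsel is never earned. Wexcor would need Umbumb, Dorumb, and Mirfal (Rule 3), but Umbumb is never earned.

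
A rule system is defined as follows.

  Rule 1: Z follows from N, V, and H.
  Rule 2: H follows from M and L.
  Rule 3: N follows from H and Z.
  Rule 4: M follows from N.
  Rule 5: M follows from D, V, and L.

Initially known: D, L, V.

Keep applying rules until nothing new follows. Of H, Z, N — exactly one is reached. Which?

H

From D, V, and L, Rule 5 gives M.
M and L hold, so H follows (Rule 2).
N would need H and Z (Rule 3), but Z is never established. Z would need N, V, and H (Rule 1), but N is never established.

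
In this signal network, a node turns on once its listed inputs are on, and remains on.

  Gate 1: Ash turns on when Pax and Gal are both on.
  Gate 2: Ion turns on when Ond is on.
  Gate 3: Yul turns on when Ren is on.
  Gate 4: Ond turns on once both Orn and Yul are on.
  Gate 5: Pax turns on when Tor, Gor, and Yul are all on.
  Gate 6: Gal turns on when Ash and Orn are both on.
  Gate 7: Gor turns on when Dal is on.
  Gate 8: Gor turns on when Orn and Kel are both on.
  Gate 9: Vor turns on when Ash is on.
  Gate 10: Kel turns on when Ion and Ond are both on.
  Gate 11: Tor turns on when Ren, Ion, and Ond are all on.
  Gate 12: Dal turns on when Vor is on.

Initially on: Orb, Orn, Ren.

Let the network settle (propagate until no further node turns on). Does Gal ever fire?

No

Gal would need Ash and Orn (Gate 6), but Ash never turns on.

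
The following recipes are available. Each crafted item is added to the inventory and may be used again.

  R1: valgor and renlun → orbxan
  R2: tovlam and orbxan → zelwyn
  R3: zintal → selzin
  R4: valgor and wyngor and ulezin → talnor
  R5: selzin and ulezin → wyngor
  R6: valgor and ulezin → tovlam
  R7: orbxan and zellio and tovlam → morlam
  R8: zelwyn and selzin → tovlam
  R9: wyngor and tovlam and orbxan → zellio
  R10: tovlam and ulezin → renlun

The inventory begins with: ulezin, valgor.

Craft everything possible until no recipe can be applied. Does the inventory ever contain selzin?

No

selzin would need zintal (R3), but zintal is never obtained.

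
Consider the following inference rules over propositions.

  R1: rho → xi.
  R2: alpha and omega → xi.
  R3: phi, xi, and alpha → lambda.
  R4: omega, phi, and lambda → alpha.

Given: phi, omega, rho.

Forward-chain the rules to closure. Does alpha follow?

alpha would need omega, phi, and lambda (R4), but lambda is never established.

No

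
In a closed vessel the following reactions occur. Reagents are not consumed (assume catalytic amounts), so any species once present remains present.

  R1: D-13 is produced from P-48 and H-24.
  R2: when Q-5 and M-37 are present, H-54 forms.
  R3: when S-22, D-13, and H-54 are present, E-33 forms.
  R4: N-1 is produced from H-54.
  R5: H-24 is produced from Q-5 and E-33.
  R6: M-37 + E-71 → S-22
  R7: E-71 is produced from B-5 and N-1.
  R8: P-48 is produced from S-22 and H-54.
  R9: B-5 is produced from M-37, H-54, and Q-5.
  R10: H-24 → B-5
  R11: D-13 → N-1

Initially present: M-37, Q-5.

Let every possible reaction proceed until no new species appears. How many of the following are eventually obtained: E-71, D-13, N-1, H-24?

2

Q-5 and M-37 present → H-54 forms (R2).
H-54 present → N-1 forms (R4).
M-37, H-54, and Q-5 present → B-5 forms (R9).
B-5 and N-1 present → E-71 forms (R7).
E-71: reached.
D-13 would need P-48 and H-24 (R1), but H-24 never forms.
N-1: reached.
H-24 would need Q-5 and E-33 (R5), but E-33 never forms.
Reached: E-71 and N-1 — 2 of the 4.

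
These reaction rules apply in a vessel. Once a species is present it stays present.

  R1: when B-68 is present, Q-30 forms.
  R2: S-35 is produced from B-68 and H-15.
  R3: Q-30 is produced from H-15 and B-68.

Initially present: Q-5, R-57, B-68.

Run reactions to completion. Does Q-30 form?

B-68 present → Q-30 forms (R1).

Yes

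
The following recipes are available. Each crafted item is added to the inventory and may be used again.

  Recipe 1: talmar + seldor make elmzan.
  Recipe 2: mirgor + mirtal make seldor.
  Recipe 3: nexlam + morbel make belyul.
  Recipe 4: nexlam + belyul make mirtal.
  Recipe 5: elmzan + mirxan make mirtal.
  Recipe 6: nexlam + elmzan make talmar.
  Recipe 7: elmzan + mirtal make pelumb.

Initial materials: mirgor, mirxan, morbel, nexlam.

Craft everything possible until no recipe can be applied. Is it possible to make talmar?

talmar would need nexlam and elmzan (Recipe 6), but elmzan is never obtained.

No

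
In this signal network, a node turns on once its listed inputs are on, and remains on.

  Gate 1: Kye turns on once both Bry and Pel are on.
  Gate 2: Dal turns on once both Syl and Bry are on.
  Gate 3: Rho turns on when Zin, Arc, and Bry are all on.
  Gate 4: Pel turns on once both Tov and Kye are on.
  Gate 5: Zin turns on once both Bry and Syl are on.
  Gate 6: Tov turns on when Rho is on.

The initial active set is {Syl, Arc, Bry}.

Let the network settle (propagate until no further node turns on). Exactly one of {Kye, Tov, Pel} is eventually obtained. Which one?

Tov

Gate 5: Bry and Syl on → Zin on.
Zin, Arc, and Bry are on, so Rho turns on (Gate 3).
Gate 6: Rho on → Tov on.
Kye would need Bry and Pel (Gate 1), but Pel never turns on. Pel would need Tov and Kye (Gate 4), but Kye never turns on.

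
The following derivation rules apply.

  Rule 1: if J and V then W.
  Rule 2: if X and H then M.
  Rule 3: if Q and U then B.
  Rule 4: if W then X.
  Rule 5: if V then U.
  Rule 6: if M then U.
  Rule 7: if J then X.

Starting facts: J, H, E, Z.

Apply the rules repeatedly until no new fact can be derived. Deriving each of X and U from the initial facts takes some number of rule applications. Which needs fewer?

X: J holds, so X follows (Rule 7). [1 rule application]
U: From J, Rule 7 gives X. X and H hold, so M follows (Rule 2). M holds, so U follows (Rule 6). [3 rule applications]
X needs fewer.

X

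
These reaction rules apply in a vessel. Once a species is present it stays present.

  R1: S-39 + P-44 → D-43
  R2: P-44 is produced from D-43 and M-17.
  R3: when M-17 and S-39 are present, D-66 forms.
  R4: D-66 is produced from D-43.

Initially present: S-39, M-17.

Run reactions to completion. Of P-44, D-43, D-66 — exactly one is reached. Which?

M-17 and S-39 present → D-66 forms (R3).
D-43 would need S-39 and P-44 (R1), but P-44 never forms. P-44 would need D-43 and M-17 (R2), but D-43 never forms.

D-66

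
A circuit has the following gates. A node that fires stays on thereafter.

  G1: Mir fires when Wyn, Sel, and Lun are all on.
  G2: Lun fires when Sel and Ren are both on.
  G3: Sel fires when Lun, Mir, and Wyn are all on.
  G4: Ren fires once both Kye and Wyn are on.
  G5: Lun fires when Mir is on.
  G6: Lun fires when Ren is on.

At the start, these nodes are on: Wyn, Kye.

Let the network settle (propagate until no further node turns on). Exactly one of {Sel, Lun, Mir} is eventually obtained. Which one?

Lun

G4: Kye and Wyn on → Ren on.
G6: Ren on → Lun on.
Sel would need Lun, Mir, and Wyn (G3), but Mir never turns on. Mir would need Wyn, Sel, and Lun (G1), but Sel never turns on.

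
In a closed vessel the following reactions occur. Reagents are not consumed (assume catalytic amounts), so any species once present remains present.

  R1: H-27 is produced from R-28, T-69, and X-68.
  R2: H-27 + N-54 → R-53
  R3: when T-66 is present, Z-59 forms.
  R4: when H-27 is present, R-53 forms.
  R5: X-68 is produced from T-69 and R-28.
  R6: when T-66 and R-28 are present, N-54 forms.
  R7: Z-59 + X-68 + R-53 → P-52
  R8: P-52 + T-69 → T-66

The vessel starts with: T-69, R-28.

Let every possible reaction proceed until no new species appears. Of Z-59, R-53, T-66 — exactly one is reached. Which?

R-53

T-69 and R-28 present → X-68 forms (R5).
R-28, T-69, and X-68 present → H-27 forms (R1).
H-27 present → R-53 forms (R4).
Z-59 would need T-66 (R3), but T-66 never forms. T-66 would need P-52 and T-69 (R8), but P-52 never forms.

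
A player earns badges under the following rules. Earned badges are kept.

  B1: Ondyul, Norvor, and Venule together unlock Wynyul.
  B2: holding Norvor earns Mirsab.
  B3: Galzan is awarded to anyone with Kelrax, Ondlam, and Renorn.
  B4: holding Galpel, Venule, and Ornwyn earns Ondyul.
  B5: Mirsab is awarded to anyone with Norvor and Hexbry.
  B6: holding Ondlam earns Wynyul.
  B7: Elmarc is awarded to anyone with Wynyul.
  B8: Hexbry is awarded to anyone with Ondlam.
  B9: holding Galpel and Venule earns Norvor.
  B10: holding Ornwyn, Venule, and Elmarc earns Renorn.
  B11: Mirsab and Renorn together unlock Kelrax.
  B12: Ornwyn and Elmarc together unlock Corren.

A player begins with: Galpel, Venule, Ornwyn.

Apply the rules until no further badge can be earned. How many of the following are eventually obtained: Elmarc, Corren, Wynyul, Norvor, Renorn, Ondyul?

With Galpel, Venule, and Ornwyn, Ondyul is earned (B4).
With Galpel and Venule, Norvor is earned (B9).
With Ondyul, Norvor, and Venule, Wynyul is earned (B1).
With Wynyul, Elmarc is earned (B7).
With Ornwyn and Elmarc, Corren is earned (B12).
With Ornwyn, Venule, and Elmarc, Renorn is earned (B10).
Elmarc: reached.
Corren: reached.
Wynyul: reached.
Norvor: reached.
Renorn: reached.
Ondyul: reached.
All 6 are reached.

6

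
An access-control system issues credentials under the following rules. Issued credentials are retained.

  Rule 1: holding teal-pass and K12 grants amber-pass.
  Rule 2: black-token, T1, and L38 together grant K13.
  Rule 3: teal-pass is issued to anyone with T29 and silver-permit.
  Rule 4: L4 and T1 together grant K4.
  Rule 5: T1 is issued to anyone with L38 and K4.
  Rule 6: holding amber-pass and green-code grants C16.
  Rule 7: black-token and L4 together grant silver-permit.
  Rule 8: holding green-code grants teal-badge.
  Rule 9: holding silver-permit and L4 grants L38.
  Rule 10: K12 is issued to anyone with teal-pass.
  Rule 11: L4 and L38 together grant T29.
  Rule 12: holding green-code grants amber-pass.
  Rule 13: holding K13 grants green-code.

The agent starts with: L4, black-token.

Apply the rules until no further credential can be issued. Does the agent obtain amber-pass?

Holding black-token and L4 grants silver-permit (Rule 7).
Holding silver-permit and L4 grants L38 (Rule 9).
Holding L4 and L38 grants T29 (Rule 11).
Holding T29 and silver-permit grants teal-pass (Rule 3).
Holding teal-pass grants K12 (Rule 10).
Holding teal-pass and K12 grants amber-pass (Rule 1).

Yes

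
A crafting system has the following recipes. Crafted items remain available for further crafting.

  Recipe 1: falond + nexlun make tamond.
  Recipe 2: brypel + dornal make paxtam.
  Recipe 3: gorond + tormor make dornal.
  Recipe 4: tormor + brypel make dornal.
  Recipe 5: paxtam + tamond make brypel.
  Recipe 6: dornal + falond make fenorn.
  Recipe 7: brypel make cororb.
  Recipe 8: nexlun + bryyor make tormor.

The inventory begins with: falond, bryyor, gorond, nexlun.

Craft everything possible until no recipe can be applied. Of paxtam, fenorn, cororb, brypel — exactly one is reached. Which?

nexlun + bryyor → tormor (Recipe 8).
Using Recipe 3, gorond and tormor make dornal.
Using Recipe 6, dornal and falond make fenorn.
cororb would need brypel (Recipe 7), but brypel is never obtained. paxtam would need brypel and dornal (Recipe 2), but brypel is never obtained. brypel would need paxtam and tamond (Recipe 5), but paxtam is never obtained.

fenorn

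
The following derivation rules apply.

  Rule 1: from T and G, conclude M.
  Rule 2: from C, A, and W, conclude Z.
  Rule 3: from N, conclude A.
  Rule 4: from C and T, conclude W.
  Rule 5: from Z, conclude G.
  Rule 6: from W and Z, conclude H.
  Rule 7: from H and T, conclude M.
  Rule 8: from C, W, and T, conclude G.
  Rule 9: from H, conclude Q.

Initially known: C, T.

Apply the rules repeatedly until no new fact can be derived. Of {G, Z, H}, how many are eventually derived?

C and T hold, so W follows (Rule 4).
C, W, and T hold, so G follows (Rule 8).
G: reached.
Z would need C, A, and W (Rule 2), but A is never established.
H would need W and Z (Rule 6), but Z is never established.
Reached: G — 1 of the 3.

1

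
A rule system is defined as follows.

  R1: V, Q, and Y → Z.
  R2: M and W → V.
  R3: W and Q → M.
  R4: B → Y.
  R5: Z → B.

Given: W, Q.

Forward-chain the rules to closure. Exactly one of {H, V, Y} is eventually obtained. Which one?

W and Q hold, so M follows (R3).
M and W hold, so V follows (R2).
Y would need B (R4), but B is never established. No rule produces H, and it is not given.

V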